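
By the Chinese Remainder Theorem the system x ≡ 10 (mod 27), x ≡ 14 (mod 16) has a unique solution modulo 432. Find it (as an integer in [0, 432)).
x ≡ 334 (mod 432); the representative in [0, 432) is 334

The moduli 27, 16 are pairwise coprime, so by the CRT there is a unique solution mod 27·16 = 432.
Solve by successive substitution. Start with x ≡ 10 (mod 27).
  Combine with x ≡ 14 (mod 16): write x = 10 + 27·t and require 10 + 27·t ≡ 14 (mod 16), i.e. 27·t ≡ 14 − 10 ≡ 4 (mod 16). Since 27^(−1) ≡ 3 (mod 16) (27 ≡ 11 (mod 16)), t ≡ 3·4 ≡ 12 (mod 16). So x ≡ 10 + 27·12 = 334 (mod 432).
Unique solution in [0, 432): x = 334.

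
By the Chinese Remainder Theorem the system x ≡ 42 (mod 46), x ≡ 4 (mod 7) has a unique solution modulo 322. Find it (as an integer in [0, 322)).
The moduli 46, 7 are pairwise coprime, so by the CRT there is a unique solution mod 46·7 = 322.
Solve by successive substitution. Start with x ≡ 42 (mod 46).
  Combine with x ≡ 4 (mod 7): write x = 42 + 46·t and require 42 + 46·t ≡ 4 (mod 7), i.e. 46·t ≡ 4 − 42 ≡ 4 (mod 7). Since 46^(−1) ≡ 2 (mod 7) (46 ≡ 4 (mod 7)), t ≡ 2·4 ≡ 1 (mod 7). So x ≡ 42 + 46·1 = 88 (mod 322).
Unique solution in [0, 322): x = 88.

Final answer: x ≡ 88 (mod 322); the representative in [0, 322) is 88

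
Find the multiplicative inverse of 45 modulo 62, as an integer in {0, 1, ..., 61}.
45^(−1) ≡ 51 (mod 62)

Apply the extended Euclidean algorithm to (62, 45), tracking rows (r, s, t) with s·62 + t·45 = r. Each division r_prev = q·r_cur + r_new produces the new row as (previous row) − q·(current row):
  row A: (62, 1, 0)   [1·62 + 0·45 = 62]
  row B: (45, 0, 1)   [0·62 + 1·45 = 45]
  62 = 1·45 + 17   → row C = row A − 1·row B = (17, 1, −1)   [check: 1·62 − 1·45 = 17]
  45 = 2·17 + 11   → row D = row B − 2·row C = (11, −2, 3)   [check: −2·62 + 3·45 = 11]
  17 = 1·11 + 6   → row E = row C − 1·row D = (6, 3, −4)   [check: 3·62 − 4·45 = 6]
  11 = 1·6 + 5   → row F = row D − 1·row E = (5, −5, 7)   [check: −5·62 + 7·45 = 5]
  6 = 1·5 + 1   → row G = row E − 1·row F = (1, 8, −11)   [check: 8·62 − 11·45 = 1]
  5 = 5·1 + 0   → remainder 0, stop. gcd = 1 (last nonzero row G).
The gcd is 1, so 45 is invertible mod 62. The last nonzero row gives 8·62 − 11·45 = 1, so t = −11. So 45^(−1) ≡ −11 ≡ 51 (mod 62). Verify: 45 · 51 = 2295 ≡ 1 (mod 62). ✓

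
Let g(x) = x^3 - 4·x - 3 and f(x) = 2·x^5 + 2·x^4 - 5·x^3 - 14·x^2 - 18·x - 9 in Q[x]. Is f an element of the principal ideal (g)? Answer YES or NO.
YES

In Q[x] the ideal (g) consists of all multiples of g, so f ∈ (g) iff g | f, i.e. iff the remainder of f on division by g is 0. Divide f by g (g is monic, so eliminate the leading term of the running remainder at each step):
  leading term 2·x^5: subtract (2·x^2)·g(x) = 2·x^5 - 8·x^3 - 6·x^2, leaving 2·x^4 + 3·x^3 - 8·x^2 - 18·x - 9
  leading term 2·x^4: subtract (2·x)·g(x) = 2·x^4 - 8·x^2 - 6·x, leaving 3·x^3 - 12·x - 9
  leading term 3·x^3: subtract (3)·g(x) = 3·x^3 - 12·x - 9, leaving 0
The remainder is 0, so f(x) = g(x) · h(x) with h(x) = 2·x^2 + 2·x + 3. Hence g | f, i.e. f ∈ (g).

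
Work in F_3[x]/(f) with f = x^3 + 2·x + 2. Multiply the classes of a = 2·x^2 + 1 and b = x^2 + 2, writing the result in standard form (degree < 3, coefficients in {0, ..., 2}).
a · b ≡ x^2 + 2·x + 2 (mod f(x))

Multiply as integer polynomials: a · b = 2·x^4 + 5·x^2 + 2. Reducing coefficients mod 3: a · b ≡ 2·x^4 + 2·x^2 + 2. Now divide by f(x) = x^3 + 2·x + 2 in F_3[x], eliminating the leading term at each step:
  leading term 2·x^4: subtract (2·x)·f(x) = 2·x^4 + x^2 + x, leaving x^2 + 2·x + 2 (coefficients mod 3)
The degree is now < 3, so this is the remainder. Hence a · b ≡ x^2 + 2·x + 2 in F_3[x]/(f).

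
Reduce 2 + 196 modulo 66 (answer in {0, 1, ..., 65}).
Reduce the summands first: 196 ≡ 64 (mod 66), so 2 + 196 ≡ 2 + 64 (mod 66). 2 + 64 = 66; 66 = 1·66 + 0, so (2 + 196) mod 66 = 0.

Final answer: 0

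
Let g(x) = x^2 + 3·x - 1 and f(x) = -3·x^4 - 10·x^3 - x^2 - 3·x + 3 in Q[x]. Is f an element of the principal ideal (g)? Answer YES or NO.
In Q[x] the ideal (g) consists of all multiples of g, so f ∈ (g) iff g | f, i.e. iff the remainder of f on division by g is 0. Divide f by g (g is monic, so eliminate the leading term of the running remainder at each step):
  leading term -3·x^4: subtract (-3·x^2)·g(x) = -3·x^4 - 9·x^3 + 3·x^2, leaving -x^3 - 4·x^2 - 3·x + 3
  leading term -x^3: subtract (-x)·g(x) = -x^3 - 3·x^2 + x, leaving -x^2 - 4·x + 3
  leading term -x^2: subtract (-1)·g(x) = -x^2 - 3·x + 1, leaving 2 - x
The remainder r(x) = 2 - x ≠ 0 (and deg r < deg g), so g ∤ f, i.e. f ∉ (g).

Final answer: NO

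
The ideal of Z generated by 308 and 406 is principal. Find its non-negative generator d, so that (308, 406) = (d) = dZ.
In the PID Z, (a, b) is generated by gcd(a, b). Compute gcd(406, 308) with the extended Euclidean algorithm, tracking rows (r, s, t) with s·406 + t·308 = r:
  row A: (406, 1, 0)   [1·406 + 0·308 = 406]
  row B: (308, 0, 1)   [0·406 + 1·308 = 308]
  406 = 1·308 + 98   → row C = row A − 1·row B = (98, 1, −1)   [check: 1·406 − 1·308 = 98]
  308 = 3·98 + 14   → row D = row B − 3·row C = (14, −3, 4)   [check: −3·406 + 4·308 = 14]
  98 = 7·14 + 0   → remainder 0, stop. gcd = 14 (last nonzero row D).
So gcd(308, 406) = 14, with Bézout identity −3·406 + 4·308 = 14. Containment (⊇): the Bézout identity exhibits 14 as an element of (308, 406), giving (14) ⊆ (308, 406). Containment (⊆): since 14 | 308 and 14 | 406 (308 = 14·22, 406 = 14·29), every Z-linear combination of 308 and 406 is divisible by 14, so (308, 406) ⊆ (14). Therefore (308, 406) = (14), d = 14.

Final answer: (308, 406) = (14); d = 14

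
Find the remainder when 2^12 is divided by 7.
1

Use repeated squaring. Binary(12) = 1100. Walk through the bits of the exponent 12 left-to-right: at each bit after the leading one, square the running value, then multiply by 2 if the bit is 1 (always reducing mod 7):
  bit 1 = 1 (leading): start with 2.
  bit 2 = 1: square 2^2 = 4; bit is 1, so multiply 4·2 = 8 ≡ 1 (mod 7).
  bit 3 = 0: square 1^2 = 1 (mod 7).
  bit 4 = 0: square 1^2 = 1 (mod 7).
Final value: 2^12 ≡ 1 (mod 7).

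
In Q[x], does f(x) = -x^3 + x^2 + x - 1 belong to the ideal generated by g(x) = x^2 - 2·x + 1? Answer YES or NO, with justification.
YES

In Q[x] the ideal (g) consists of all multiples of g, so f ∈ (g) iff g | f, i.e. iff the remainder of f on division by g is 0. Divide f by g (g is monic, so eliminate the leading term of the running remainder at each step):
  leading term -x^3: subtract (-x)·g(x) = -x^3 + 2·x^2 - x, leaving -x^2 + 2·x - 1
  leading term -x^2: subtract (-1)·g(x) = -x^2 + 2·x - 1, leaving 0
The remainder is 0, so f(x) = g(x) · h(x) with h(x) = -x - 1. Hence g | f, i.e. f ∈ (g).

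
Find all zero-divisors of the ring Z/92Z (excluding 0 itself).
nonzero zero-divisors of Z/92Z = {2, 4, 6, 8, 10, 12, 14, 16, 18, 20, 22, 23, 24, 26, 28, 30, 32, 34, 36, 38, 40, 42, 44, 46, 48, 50, 52, 54, 56, 58, 60, 62, 64, 66, 68, 69, 70, 72, 74, 76, 78, 80, 82, 84, 86, 88, 90}

An element a ∈ Z/92Z (with a ≠ 0) is a zero-divisor iff gcd(a, 92) > 1 (because a is a unit precisely when gcd(a, n) = 1, and in Z/nZ every nonzero, non-unit element is a zero-divisor). Scan a = 1, ..., 91 and keep those with gcd(a, 92) > 1:
  gcd(2, 92) = 2, gcd(4, 92) = 4, gcd(6, 92) = 2, gcd(8, 92) = 4, gcd(10, 92) = 2, gcd(12, 92) = 4, gcd(14, 92) = 2, gcd(16, 92) = 4, gcd(18, 92) = 2, gcd(20, 92) = 4, gcd(22, 92) = 2, gcd(23, 92) = 23, gcd(24, 92) = 4, gcd(26, 92) = 2, gcd(28, 92) = 4, gcd(30, 92) = 2, gcd(32, 92) = 4, gcd(34, 92) = 2, gcd(36, 92) = 4, gcd(38, 92) = 2, gcd(40, 92) = 4, gcd(42, 92) = 2, gcd(44, 92) = 4, gcd(46, 92) = 46, gcd(48, 92) = 4, gcd(50, 92) = 2, gcd(52, 92) = 4, gcd(54, 92) = 2, gcd(56, 92) = 4, gcd(58, 92) = 2, gcd(60, 92) = 4, gcd(62, 92) = 2, gcd(64, 92) = 4, gcd(66, 92) = 2, gcd(68, 92) = 4, gcd(69, 92) = 23, gcd(70, 92) = 2, gcd(72, 92) = 4, gcd(74, 92) = 2, gcd(76, 92) = 4, gcd(78, 92) = 2, gcd(80, 92) = 4, gcd(82, 92) = 2, gcd(84, 92) = 4, gcd(86, 92) = 2, gcd(88, 92) = 4, gcd(90, 92) = 2.
All other a ∈ {1, ..., 91} have gcd(a, 92) = 1 and are units. So the nonzero zero-divisors are exactly the 47 values of a appearing in this scan.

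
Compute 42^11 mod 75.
33

Use repeated squaring. Binary(11) = 1011. Walk through the bits of the exponent 11 left-to-right: at each bit after the leading one, square the running value, then multiply by 42 if the bit is 1 (always reducing mod 75):
  bit 1 = 1 (leading): start with 42.
  bit 2 = 0: square 42^2 = 1764 ≡ 39 (mod 75).
  bit 3 = 1: square 39^2 = 1521 ≡ 21; bit is 1, so multiply 21·42 = 882 ≡ 57 (mod 75).
  bit 4 = 1: square 57^2 = 3249 ≡ 24; bit is 1, so multiply 24·42 = 1008 ≡ 33 (mod 75).
Final value: 42^11 ≡ 33 (mod 75).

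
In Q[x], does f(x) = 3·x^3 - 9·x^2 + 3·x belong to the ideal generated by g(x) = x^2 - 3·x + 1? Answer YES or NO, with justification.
In Q[x] the ideal (g) consists of all multiples of g, so f ∈ (g) iff g | f, i.e. iff the remainder of f on division by g is 0. Divide f by g (g is monic, so eliminate the leading term of the running remainder at each step):
  leading term 3·x^3: subtract (3·x)·g(x) = 3·x^3 - 9·x^2 + 3·x, leaving 0
The remainder is 0, so f(x) = g(x) · h(x) with h(x) = 3·x. Hence g | f, i.e. f ∈ (g).

Final answer: YES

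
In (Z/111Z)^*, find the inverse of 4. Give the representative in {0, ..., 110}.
4^(−1) ≡ 28 (mod 111)

Apply the extended Euclidean algorithm to (111, 4), tracking rows (r, s, t) with s·111 + t·4 = r. Each division r_prev = q·r_cur + r_new produces the new row as (previous row) − q·(current row):
  row A: (111, 1, 0)   [1·111 + 0·4 = 111]
  row B: (4, 0, 1)   [0·111 + 1·4 = 4]
  111 = 27·4 + 3   → row C = row A − 27·row B = (3, 1, −27)   [check: 1·111 − 27·4 = 3]
  4 = 1·3 + 1   → row D = row B − 1·row C = (1, −1, 28)   [check: −1·111 + 28·4 = 1]
  3 = 3·1 + 0   → remainder 0, stop. gcd = 1 (last nonzero row D).
The gcd is 1, so 4 is invertible mod 111. The last nonzero row gives −1·111 + 28·4 = 1, so t = 28. So 4^(−1) ≡ 28 (mod 111). Verify: 4 · 28 = 112 ≡ 1 (mod 111). ✓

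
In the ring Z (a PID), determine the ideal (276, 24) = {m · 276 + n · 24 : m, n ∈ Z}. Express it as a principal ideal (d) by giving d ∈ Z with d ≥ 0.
(276, 24) = (12); d = 12

In the PID Z, (a, b) is generated by gcd(a, b). Compute gcd(276, 24) with the extended Euclidean algorithm, tracking rows (r, s, t) with s·276 + t·24 = r:
  row A: (276, 1, 0)   [1·276 + 0·24 = 276]
  row B: (24, 0, 1)   [0·276 + 1·24 = 24]
  276 = 11·24 + 12   → row C = row A − 11·row B = (12, 1, −11)   [check: 1·276 − 11·24 = 12]
  24 = 2·12 + 0   → remainder 0, stop. gcd = 12 (last nonzero row C).
So gcd(276, 24) = 12, with Bézout identity 1·276 − 11·24 = 12. Containment (⊇): the Bézout identity exhibits 12 as an element of (276, 24), giving (12) ⊆ (276, 24). Containment (⊆): since 12 | 276 and 12 | 24 (276 = 12·23, 24 = 12·2), every Z-linear combination of 276 and 24 is divisible by 12, so (276, 24) ⊆ (12). Therefore (276, 24) = (12), d = 12.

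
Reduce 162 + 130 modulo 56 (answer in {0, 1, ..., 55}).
12

Reduce the summands first: 162 ≡ 50, 130 ≡ 18 (mod 56), so 162 + 130 ≡ 50 + 18 (mod 56). 50 + 18 = 68; 68 = 1·56 + 12, so (162 + 130) mod 56 = 12.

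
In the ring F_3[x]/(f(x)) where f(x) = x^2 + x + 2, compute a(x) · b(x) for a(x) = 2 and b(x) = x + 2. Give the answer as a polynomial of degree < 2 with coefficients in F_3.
a · b ≡ 2·x + 1 (mod f(x))

Multiply as integer polynomials: a · b = 2·x + 4. Reducing coefficients mod 3: a · b ≡ 2·x + 1. This already has degree < 2, so no reduction by f is needed. Hence a · b ≡ 2·x + 1 in F_3[x]/(f).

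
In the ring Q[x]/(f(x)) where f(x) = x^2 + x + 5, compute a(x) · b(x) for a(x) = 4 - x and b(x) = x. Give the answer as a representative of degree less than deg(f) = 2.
a · b ≡ 5·x + 5 (mod f(x))

First multiply in Q[x] without reducing: a · b = -x^2 + 4·x. Now divide by f(x) = x^2 + x + 5, eliminating the leading term at each step:
  leading term -x^2: subtract (-1)·f(x) = -x^2 - x - 5, leaving 5·x + 5
The degree is now < 2, so this is the remainder. Hence a · b ≡ 5·x + 5 in Q[x]/(f).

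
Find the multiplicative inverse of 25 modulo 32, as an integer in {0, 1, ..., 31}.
25^(−1) ≡ 9 (mod 32)

Apply the extended Euclidean algorithm to (32, 25), tracking rows (r, s, t) with s·32 + t·25 = r. Each division r_prev = q·r_cur + r_new produces the new row as (previous row) − q·(current row):
  row A: (32, 1, 0)   [1·32 + 0·25 = 32]
  row B: (25, 0, 1)   [0·32 + 1·25 = 25]
  32 = 1·25 + 7   → row C = row A − 1·row B = (7, 1, −1)   [check: 1·32 − 1·25 = 7]
  25 = 3·7 + 4   → row D = row B − 3·row C = (4, −3, 4)   [check: −3·32 + 4·25 = 4]
  7 = 1·4 + 3   → row E = row C − 1·row D = (3, 4, −5)   [check: 4·32 − 5·25 = 3]
  4 = 1·3 + 1   → row F = row D − 1·row E = (1, −7, 9)   [check: −7·32 + 9·25 = 1]
  3 = 3·1 + 0   → remainder 0, stop. gcd = 1 (last nonzero row F).
The gcd is 1, so 25 is invertible mod 32. The last nonzero row gives −7·32 + 9·25 = 1, so t = 9. So 25^(−1) ≡ 9 (mod 32). Verify: 25 · 9 = 225 ≡ 1 (mod 32). ✓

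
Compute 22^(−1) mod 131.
22^(−1) ≡ 6 (mod 131)

Apply the extended Euclidean algorithm to (131, 22), tracking rows (r, s, t) with s·131 + t·22 = r. Each division r_prev = q·r_cur + r_new produces the new row as (previous row) − q·(current row):
  row A: (131, 1, 0)   [1·131 + 0·22 = 131]
  row B: (22, 0, 1)   [0·131 + 1·22 = 22]
  131 = 5·22 + 21   → row C = row A − 5·row B = (21, 1, −5)   [check: 1·131 − 5·22 = 21]
  22 = 1·21 + 1   → row D = row B − 1·row C = (1, −1, 6)   [check: −1·131 + 6·22 = 1]
  21 = 21·1 + 0   → remainder 0, stop. gcd = 1 (last nonzero row D).
The gcd is 1, so 22 is invertible mod 131. The last nonzero row gives −1·131 + 6·22 = 1, so t = 6. So 22^(−1) ≡ 6 (mod 131). Verify: 22 · 6 = 132 ≡ 1 (mod 131). ✓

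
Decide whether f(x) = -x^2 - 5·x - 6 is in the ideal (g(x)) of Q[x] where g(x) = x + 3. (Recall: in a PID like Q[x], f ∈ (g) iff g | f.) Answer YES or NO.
In Q[x] the ideal (g) consists of all multiples of g, so f ∈ (g) iff g | f, i.e. iff the remainder of f on division by g is 0. Divide f by g (g is monic, so eliminate the leading term of the running remainder at each step):
  leading term -x^2: subtract (-x)·g(x) = -x^2 - 3·x, leaving -2·x - 6
  leading term -2·x: subtract (-2)·g(x) = -2·x - 6, leaving 0
The remainder is 0, so f(x) = g(x) · h(x) with h(x) = -x - 2. Hence g | f, i.e. f ∈ (g).

Final answer: YES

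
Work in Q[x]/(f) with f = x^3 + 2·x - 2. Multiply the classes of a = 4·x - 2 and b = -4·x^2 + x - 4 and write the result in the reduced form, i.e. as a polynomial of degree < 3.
a · b ≡ 12·x^2 + 14·x - 24 (mod f(x))

First multiply in Q[x] without reducing: a · b = -16·x^3 + 12·x^2 - 18·x + 8. Now divide by f(x) = x^3 + 2·x - 2, eliminating the leading term at each step:
  leading term -16·x^3: subtract (-16)·f(x) = -16·x^3 - 32·x + 32, leaving 12·x^2 + 14·x - 24
The degree is now < 3, so this is the remainder. Hence a · b ≡ 12·x^2 + 14·x - 24 in Q[x]/(f).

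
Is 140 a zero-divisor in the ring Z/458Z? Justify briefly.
YES

gcd(140, 458) = 2 > 1, so 140 is not a unit in Z/458Z. In Z/nZ every nonzero non-unit is a zero-divisor: explicitly, take b = 458/gcd = 229 ≠ 0 (mod 458); then 140·229 = 32060 = 70·458, i.e. 140·229 ≡ 0 (mod 458). So 140 is a zero-divisor.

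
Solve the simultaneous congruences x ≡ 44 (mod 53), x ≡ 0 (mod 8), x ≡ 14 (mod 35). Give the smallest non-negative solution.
x ≡ 11704 (mod 14840); the representative in [0, 14840) is 11704

The moduli 53, 8, 35 are pairwise coprime, so by the CRT there is a unique solution mod 53·8·35 = 14840.
Solve by successive substitution. Start with x ≡ 44 (mod 53).
  Combine with x ≡ 0 (mod 8): write x = 44 + 53·t and require 44 + 53·t ≡ 0 (mod 8), i.e. 53·t ≡ 0 − 44 ≡ 4 (mod 8). Since 53^(−1) ≡ 5 (mod 8) (53 ≡ 5 (mod 8)), t ≡ 5·4 ≡ 4 (mod 8). So x ≡ 44 + 53·4 = 256 (mod 424).
  Combine with x ≡ 14 (mod 35): write x = 256 + 424·t and require 256 + 424·t ≡ 14 (mod 35), i.e. 424·t ≡ 14 − 256 ≡ 3 (mod 35). Since 424^(−1) ≡ 9 (mod 35) (424 ≡ 4 (mod 35)), t ≡ 9·3 ≡ 27 (mod 35). So x ≡ 256 + 424·27 = 11704 (mod 14840).
Unique solution in [0, 14840): x = 11704.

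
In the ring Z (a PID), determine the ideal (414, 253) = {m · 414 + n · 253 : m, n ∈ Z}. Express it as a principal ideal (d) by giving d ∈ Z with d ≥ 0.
(414, 253) = (23); d = 23

In the PID Z, (a, b) is generated by gcd(a, b). Compute gcd(414, 253) with the extended Euclidean algorithm, tracking rows (r, s, t) with s·414 + t·253 = r:
  row A: (414, 1, 0)   [1·414 + 0·253 = 414]
  row B: (253, 0, 1)   [0·414 + 1·253 = 253]
  414 = 1·253 + 161   → row C = row A − 1·row B = (161, 1, −1)   [check: 1·414 − 1·253 = 161]
  253 = 1·161 + 92   → row D = row B − 1·row C = (92, −1, 2)   [check: −1·414 + 2·253 = 92]
  161 = 1·92 + 69   → row E = row C − 1·row D = (69, 2, −3)   [check: 2·414 − 3·253 = 69]
  92 = 1·69 + 23   → row F = row D − 1·row E = (23, −3, 5)   [check: −3·414 + 5·253 = 23]
  69 = 3·23 + 0   → remainder 0, stop. gcd = 23 (last nonzero row F).
So gcd(414, 253) = 23, with Bézout identity −3·414 + 5·253 = 23. Containment (⊇): the Bézout identity exhibits 23 as an element of (414, 253), giving (23) ⊆ (414, 253). Containment (⊆): since 23 | 414 and 23 | 253 (414 = 23·18, 253 = 23·11), every Z-linear combination of 414 and 253 is divisible by 23, so (414, 253) ⊆ (23). Therefore (414, 253) = (23), d = 23.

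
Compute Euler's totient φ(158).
φ is multiplicative, with φ(p^e) = p^e − p^(e−1). Factorise 158 = 2 · 79. Then
  φ(158) = (2 − 1) · (79 − 1) = 1 · 78 = 78.

Final answer: φ(158) = 78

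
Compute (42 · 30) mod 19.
6

Reduce the factors first: 42 ≡ 4, 30 ≡ 11 (mod 19), so 42 · 30 ≡ 4 · 11 (mod 19). 4 · 11 = 44. Dividing by 19: 44 = 2·19 + 6. So (42 · 30) mod 19 = 6.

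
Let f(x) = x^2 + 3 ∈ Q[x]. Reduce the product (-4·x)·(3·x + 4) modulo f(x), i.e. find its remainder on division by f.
a · b ≡ 36 - 16·x (mod f(x))

First multiply in Q[x] without reducing: a · b = -12·x^2 - 16·x. Now divide by f(x) = x^2 + 3, eliminating the leading term at each step:
  leading term -12·x^2: subtract (-12)·f(x) = -12·x^2 - 36, leaving 36 - 16·x
The degree is now < 2, so this is the remainder. Hence a · b ≡ 36 - 16·x in Q[x]/(f).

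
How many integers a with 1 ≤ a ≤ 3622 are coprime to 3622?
The number of a ∈ {1, ..., 3622} with gcd(a, 3622) = 1 is by definition Euler's totient φ(3622). φ is multiplicative, with φ(p^e) = p^e − p^(e−1). Factorise 3622 = 2 · 1811. Then
  φ(3622) = (2 − 1) · (1811 − 1) = 1 · 1810 = 1810.
So there are 1810 such integers.

Final answer: 1810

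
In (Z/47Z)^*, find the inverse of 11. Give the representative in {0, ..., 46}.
Apply the extended Euclidean algorithm to (47, 11), tracking rows (r, s, t) with s·47 + t·11 = r. Each division r_prev = q·r_cur + r_new produces the new row as (previous row) − q·(current row):
  row A: (47, 1, 0)   [1·47 + 0·11 = 47]
  row B: (11, 0, 1)   [0·47 + 1·11 = 11]
  47 = 4·11 + 3   → row C = row A − 4·row B = (3, 1, −4)   [check: 1·47 − 4·11 = 3]
  11 = 3·3 + 2   → row D = row B − 3·row C = (2, −3, 13)   [check: −3·47 + 13·11 = 2]
  3 = 1·2 + 1   → row E = row C − 1·row D = (1, 4, −17)   [check: 4·47 − 17·11 = 1]
  2 = 2·1 + 0   → remainder 0, stop. gcd = 1 (last nonzero row E).
The gcd is 1, so 11 is invertible mod 47. The last nonzero row gives 4·47 − 17·11 = 1, so t = −17. So 11^(−1) ≡ −17 ≡ 30 (mod 47). Verify: 11 · 30 = 330 ≡ 1 (mod 47). ✓

Final answer: 11^(−1) ≡ 30 (mod 47)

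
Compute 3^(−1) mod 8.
Apply the extended Euclidean algorithm to (8, 3), tracking rows (r, s, t) with s·8 + t·3 = r. Each division r_prev = q·r_cur + r_new produces the new row as (previous row) − q·(current row):
  row A: (8, 1, 0)   [1·8 + 0·3 = 8]
  row B: (3, 0, 1)   [0·8 + 1·3 = 3]
  8 = 2·3 + 2   → row C = row A − 2·row B = (2, 1, −2)   [check: 1·8 − 2·3 = 2]
  3 = 1·2 + 1   → row D = row B − 1·row C = (1, −1, 3)   [check: −1·8 + 3·3 = 1]
  2 = 2·1 + 0   → remainder 0, stop. gcd = 1 (last nonzero row D).
The gcd is 1, so 3 is invertible mod 8. The last nonzero row gives −1·8 + 3·3 = 1, so t = 3. So 3^(−1) ≡ 3 (mod 8). Verify: 3 · 3 = 9 ≡ 1 (mod 8). ✓

Final answer: 3^(−1) ≡ 3 (mod 8)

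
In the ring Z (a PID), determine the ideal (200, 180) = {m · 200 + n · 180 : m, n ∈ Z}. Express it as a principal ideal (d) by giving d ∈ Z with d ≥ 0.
(200, 180) = (20); d = 20

In the PID Z, (a, b) is generated by gcd(a, b). Compute gcd(200, 180) with the extended Euclidean algorithm, tracking rows (r, s, t) with s·200 + t·180 = r:
  row A: (200, 1, 0)   [1·200 + 0·180 = 200]
  row B: (180, 0, 1)   [0·200 + 1·180 = 180]
  200 = 1·180 + 20   → row C = row A − 1·row B = (20, 1, −1)   [check: 1·200 − 1·180 = 20]
  180 = 9·20 + 0   → remainder 0, stop. gcd = 20 (last nonzero row C).
So gcd(200, 180) = 20, with Bézout identity 1·200 − 1·180 = 20. Containment (⊇): the Bézout identity exhibits 20 as an element of (200, 180), giving (20) ⊆ (200, 180). Containment (⊆): since 20 | 200 and 20 | 180 (200 = 20·10, 180 = 20·9), every Z-linear combination of 200 and 180 is divisible by 20, so (200, 180) ⊆ (20). Therefore (200, 180) = (20), d = 20.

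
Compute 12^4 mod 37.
16

Use repeated squaring. Binary(4) = 100. Walk through the bits of the exponent 4 left-to-right: at each bit after the leading one, square the running value, then multiply by 12 if the bit is 1 (always reducing mod 37):
  bit 1 = 1 (leading): start with 12.
  bit 2 = 0: square 12^2 = 144 ≡ 33 (mod 37).
  bit 3 = 0: square 33^2 = 1089 ≡ 16 (mod 37).
Final value: 12^4 ≡ 16 (mod 37).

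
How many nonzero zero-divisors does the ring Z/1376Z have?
Z/1376Z has 703 nonzero zero-divisors

In Z/1376Z each nonzero element is either a unit (gcd with 1376 is 1) or a zero-divisor (gcd > 1). The number of units is φ(1376): factorise 1376 = 2^5 · 43, so φ(1376) = (2^5 − 2^4) · (43 − 1) = 16 · 42 = 672. The nonzero elements number 1376 − 1 = 1375. Hence the nonzero zero-divisors number 1375 − 672 = 703.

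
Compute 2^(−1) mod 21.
2^(−1) ≡ 11 (mod 21)

Apply the extended Euclidean algorithm to (21, 2), tracking rows (r, s, t) with s·21 + t·2 = r. Each division r_prev = q·r_cur + r_new produces the new row as (previous row) − q·(current row):
  row A: (21, 1, 0)   [1·21 + 0·2 = 21]
  row B: (2, 0, 1)   [0·21 + 1·2 = 2]
  21 = 10·2 + 1   → row C = row A − 10·row B = (1, 1, −10)   [check: 1·21 − 10·2 = 1]
  2 = 2·1 + 0   → remainder 0, stop. gcd = 1 (last nonzero row C).
The gcd is 1, so 2 is invertible mod 21. The last nonzero row gives 1·21 − 10·2 = 1, so t = −10. So 2^(−1) ≡ −10 ≡ 11 (mod 21). Verify: 2 · 11 = 22 ≡ 1 (mod 21). ✓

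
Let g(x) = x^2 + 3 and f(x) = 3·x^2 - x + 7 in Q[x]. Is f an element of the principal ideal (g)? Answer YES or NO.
In Q[x] the ideal (g) consists of all multiples of g, so f ∈ (g) iff g | f, i.e. iff the remainder of f on division by g is 0. Divide f by g (g is monic, so eliminate the leading term of the running remainder at each step):
  leading term 3·x^2: subtract (3)·g(x) = 3·x^2 + 9, leaving -x - 2
The remainder r(x) = -x - 2 ≠ 0 (and deg r < deg g), so g ∤ f, i.e. f ∉ (g).

Final answer: NO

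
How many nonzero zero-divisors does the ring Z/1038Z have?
In Z/1038Z each nonzero element is either a unit (gcd with 1038 is 1) or a zero-divisor (gcd > 1). The number of units is φ(1038): factorise 1038 = 2 · 3 · 173, so φ(1038) = (2 − 1) · (3 − 1) · (173 − 1) = 1 · 2 · 172 = 344. The nonzero elements number 1038 − 1 = 1037. Hence the nonzero zero-divisors number 1037 − 344 = 693.

Final answer: Z/1038Z has 693 nonzero zero-divisors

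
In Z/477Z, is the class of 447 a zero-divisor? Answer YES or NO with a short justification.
YES

gcd(447, 477) = 3 > 1, so 447 is not a unit in Z/477Z. In Z/nZ every nonzero non-unit is a zero-divisor: explicitly, take b = 477/gcd = 159 ≠ 0 (mod 477); then 447·159 = 71073 = 149·477, i.e. 447·159 ≡ 0 (mod 477). So 447 is a zero-divisor.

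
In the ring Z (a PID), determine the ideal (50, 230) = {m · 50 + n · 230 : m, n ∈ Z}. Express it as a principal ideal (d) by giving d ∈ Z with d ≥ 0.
In the PID Z, (a, b) is generated by gcd(a, b). Compute gcd(230, 50) with the extended Euclidean algorithm, tracking rows (r, s, t) with s·230 + t·50 = r:
  row A: (230, 1, 0)   [1·230 + 0·50 = 230]
  row B: (50, 0, 1)   [0·230 + 1·50 = 50]
  230 = 4·50 + 30   → row C = row A − 4·row B = (30, 1, −4)   [check: 1·230 − 4·50 = 30]
  50 = 1·30 + 20   → row D = row B − 1·row C = (20, −1, 5)   [check: −1·230 + 5·50 = 20]
  30 = 1·20 + 10   → row E = row C − 1·row D = (10, 2, −9)   [check: 2·230 − 9·50 = 10]
  20 = 2·10 + 0   → remainder 0, stop. gcd = 10 (last nonzero row E).
So gcd(50, 230) = 10, with Bézout identity 2·230 − 9·50 = 10. Containment (⊇): the Bézout identity exhibits 10 as an element of (50, 230), giving (10) ⊆ (50, 230). Containment (⊆): since 10 | 50 and 10 | 230 (50 = 10·5, 230 = 10·23), every Z-linear combination of 50 and 230 is divisible by 10, so (50, 230) ⊆ (10). Therefore (50, 230) = (10), d = 10.

Final answer: (50, 230) = (10); d = 10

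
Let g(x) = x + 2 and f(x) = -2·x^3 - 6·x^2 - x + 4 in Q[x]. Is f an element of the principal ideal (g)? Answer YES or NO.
NO

In Q[x] the ideal (g) consists of all multiples of g, so f ∈ (g) iff g | f, i.e. iff the remainder of f on division by g is 0. Divide f by g (g is monic, so eliminate the leading term of the running remainder at each step):
  leading term -2·x^3: subtract (-2·x^2)·g(x) = -2·x^3 - 4·x^2, leaving -2·x^2 - x + 4
  leading term -2·x^2: subtract (-2·x)·g(x) = -2·x^2 - 4·x, leaving 3·x + 4
  leading term 3·x: subtract (3)·g(x) = 3·x + 6, leaving -2
The remainder r(x) = -2 ≠ 0 (and deg r < deg g), so g ∤ f, i.e. f ∉ (g).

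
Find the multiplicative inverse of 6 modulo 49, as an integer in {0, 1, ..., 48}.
Apply the extended Euclidean algorithm to (49, 6), tracking rows (r, s, t) with s·49 + t·6 = r. Each division r_prev = q·r_cur + r_new produces the new row as (previous row) − q·(current row):
  row A: (49, 1, 0)   [1·49 + 0·6 = 49]
  row B: (6, 0, 1)   [0·49 + 1·6 = 6]
  49 = 8·6 + 1   → row C = row A − 8·row B = (1, 1, −8)   [check: 1·49 − 8·6 = 1]
  6 = 6·1 + 0   → remainder 0, stop. gcd = 1 (last nonzero row C).
The gcd is 1, so 6 is invertible mod 49. The last nonzero row gives 1·49 − 8·6 = 1, so t = −8. So 6^(−1) ≡ −8 ≡ 41 (mod 49). Verify: 6 · 41 = 246 ≡ 1 (mod 49). ✓

Final answer: 6^(−1) ≡ 41 (mod 49)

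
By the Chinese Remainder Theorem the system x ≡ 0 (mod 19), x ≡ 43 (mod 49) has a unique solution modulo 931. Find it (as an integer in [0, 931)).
The moduli 19, 49 are pairwise coprime, so by the CRT there is a unique solution mod 19·49 = 931.
Solve by successive substitution. Start with x ≡ 0 (mod 19).
  Combine with x ≡ 43 (mod 49): write x = 19·t and require 19·t ≡ 43 (mod 49). Since 19^(−1) ≡ 31 (mod 49), t ≡ 31·43 ≡ 10 (mod 49). So x ≡ 19·10 = 190 (mod 931).
Unique solution in [0, 931): x = 190.

Final answer: x ≡ 190 (mod 931); the representative in [0, 931) is 190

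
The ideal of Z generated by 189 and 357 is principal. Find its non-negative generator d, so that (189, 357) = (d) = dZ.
In the PID Z, (a, b) is generated by gcd(a, b). Compute gcd(357, 189) with the extended Euclidean algorithm, tracking rows (r, s, t) with s·357 + t·189 = r:
  row A: (357, 1, 0)   [1·357 + 0·189 = 357]
  row B: (189, 0, 1)   [0·357 + 1·189 = 189]
  357 = 1·189 + 168   → row C = row A − 1·row B = (168, 1, −1)   [check: 1·357 − 1·189 = 168]
  189 = 1·168 + 21   → row D = row B − 1·row C = (21, −1, 2)   [check: −1·357 + 2·189 = 21]
  168 = 8·21 + 0   → remainder 0, stop. gcd = 21 (last nonzero row D).
So gcd(189, 357) = 21, with Bézout identity −1·357 + 2·189 = 21. Containment (⊇): the Bézout identity exhibits 21 as an element of (189, 357), giving (21) ⊆ (189, 357). Containment (⊆): since 21 | 189 and 21 | 357 (189 = 21·9, 357 = 21·17), every Z-linear combination of 189 and 357 is divisible by 21, so (189, 357) ⊆ (21). Therefore (189, 357) = (21), d = 21.

Final answer: (189, 357) = (21); d = 21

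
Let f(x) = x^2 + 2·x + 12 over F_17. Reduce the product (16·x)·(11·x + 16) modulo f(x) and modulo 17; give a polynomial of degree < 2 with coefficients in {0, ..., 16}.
a · b ≡ 6·x + 13 (mod f(x))

Multiply as integer polynomials: a · b = 176·x^2 + 256·x. Reducing coefficients mod 17: a · b ≡ 6·x^2 + x. Now divide by f(x) = x^2 + 2·x + 12 in F_17[x], eliminating the leading term at each step:
  leading term 6·x^2: subtract (6)·f(x) = 6·x^2 + 12·x + 4, leaving 6·x + 13 (coefficients mod 17)
The degree is now < 2, so this is the remainder. Hence a · b ≡ 6·x + 13 in F_17[x]/(f).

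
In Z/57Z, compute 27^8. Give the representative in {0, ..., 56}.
Use repeated squaring. Binary(8) = 1000. Walk through the bits of the exponent 8 left-to-right: at each bit after the leading one, square the running value, then multiply by 27 if the bit is 1 (always reducing mod 57):
  bit 1 = 1 (leading): start with 27.
  bit 2 = 0: square 27^2 = 729 ≡ 45 (mod 57).
  bit 3 = 0: square 45^2 = 2025 ≡ 30 (mod 57).
  bit 4 = 0: square 30^2 = 900 ≡ 45 (mod 57).
Final value: 27^8 ≡ 45 (mod 57).

Final answer: 45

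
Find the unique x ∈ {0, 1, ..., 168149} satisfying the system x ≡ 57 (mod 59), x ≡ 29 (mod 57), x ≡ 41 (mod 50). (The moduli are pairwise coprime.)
x ≡ 66491 (mod 168150); the representative in [0, 168150) is 66491

The moduli 59, 57, 50 are pairwise coprime, so by the CRT there is a unique solution mod 59·57·50 = 168150.
Solve by successive substitution. Start with x ≡ 57 (mod 59).
  Combine with x ≡ 29 (mod 57): write x = 57 + 59·t and require 57 + 59·t ≡ 29 (mod 57), i.e. 59·t ≡ 29 − 57 ≡ 29 (mod 57). Since 59^(−1) ≡ 29 (mod 57) (59 ≡ 2 (mod 57)), t ≡ 29·29 ≡ 43 (mod 57). So x ≡ 57 + 59·43 = 2594 (mod 3363).
  Combine with x ≡ 41 (mod 50): write x = 2594 + 3363·t and require 2594 + 3363·t ≡ 41 (mod 50), i.e. 3363·t ≡ 41 − 2594 ≡ 47 (mod 50). Since 3363^(−1) ≡ 27 (mod 50) (3363 ≡ 13 (mod 50)), t ≡ 27·47 ≡ 19 (mod 50). So x ≡ 2594 + 3363·19 = 66491 (mod 168150).
Unique solution in [0, 168150): x = 66491.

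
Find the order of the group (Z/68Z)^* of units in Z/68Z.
|(Z/68Z)^*| = 32

(Z/68Z)^* consists of the classes a with gcd(a, 68) = 1, so its order is φ(68). φ is multiplicative, with φ(p^e) = p^e − p^(e−1). Factorise 68 = 2^2 · 17. Then
  φ(68) = (2^2 − 2^1) · (17 − 1) = 2 · 16 = 32.
Thus |(Z/68Z)^*| = 32.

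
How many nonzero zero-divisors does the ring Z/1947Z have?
Z/1947Z has 786 nonzero zero-divisors

In Z/1947Z each nonzero element is either a unit (gcd with 1947 is 1) or a zero-divisor (gcd > 1). The number of units is φ(1947): factorise 1947 = 3 · 11 · 59, so φ(1947) = (3 − 1) · (11 − 1) · (59 − 1) = 2 · 10 · 58 = 1160. The nonzero elements number 1947 − 1 = 1946. Hence the nonzero zero-divisors number 1946 − 1160 = 786.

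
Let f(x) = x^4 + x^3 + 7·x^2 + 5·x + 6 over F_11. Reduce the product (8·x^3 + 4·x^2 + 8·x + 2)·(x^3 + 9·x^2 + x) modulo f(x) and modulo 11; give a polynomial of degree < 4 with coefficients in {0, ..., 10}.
a · b ≡ 8·x^3 + 10·x^2 + 9·x + 3 (mod f(x))

Multiply as integer polynomials: a · b = 8·x^6 + 76·x^5 + 52·x^4 + 78·x^3 + 26·x^2 + 2·x. Reducing coefficients mod 11: a · b ≡ 8·x^6 + 10·x^5 + 8·x^4 + x^3 + 4·x^2 + 2·x. Now divide by f(x) = x^4 + x^3 + 7·x^2 + 5·x + 6 in F_11[x], eliminating the leading term at each step:
  leading term 8·x^6: subtract (8·x^2)·f(x) = 8·x^6 + 8·x^5 + x^4 + 7·x^3 + 4·x^2, leaving 2·x^5 + 7·x^4 + 5·x^3 + 2·x (coefficients mod 11)
  leading term 2·x^5: subtract (2·x)·f(x) = 2·x^5 + 2·x^4 + 3·x^3 + 10·x^2 + x, leaving 5·x^4 + 2·x^3 + x^2 + x (coefficients mod 11)
  leading term 5·x^4: subtract (5)·f(x) = 5·x^4 + 5·x^3 + 2·x^2 + 3·x + 8, leaving 8·x^3 + 10·x^2 + 9·x + 3 (coefficients mod 11)
The degree is now < 4, so this is the remainder. Hence a · b ≡ 8·x^3 + 10·x^2 + 9·x + 3 in F_11[x]/(f).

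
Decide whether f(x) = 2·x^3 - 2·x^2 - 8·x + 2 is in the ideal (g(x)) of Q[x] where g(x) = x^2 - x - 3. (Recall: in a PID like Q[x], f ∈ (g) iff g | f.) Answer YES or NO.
NO

In Q[x] the ideal (g) consists of all multiples of g, so f ∈ (g) iff g | f, i.e. iff the remainder of f on division by g is 0. Divide f by g (g is monic, so eliminate the leading term of the running remainder at each step):
  leading term 2·x^3: subtract (2·x)·g(x) = 2·x^3 - 2·x^2 - 6·x, leaving 2 - 2·x
The remainder r(x) = 2 - 2·x ≠ 0 (and deg r < deg g), so g ∤ f, i.e. f ∉ (g).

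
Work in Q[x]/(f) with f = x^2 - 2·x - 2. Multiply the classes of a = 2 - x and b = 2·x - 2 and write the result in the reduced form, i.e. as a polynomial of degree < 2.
First multiply in Q[x] without reducing: a · b = -2·x^2 + 6·x - 4. Now divide by f(x) = x^2 - 2·x - 2, eliminating the leading term at each step:
  leading term -2·x^2: subtract (-2)·f(x) = -2·x^2 + 4·x + 4, leaving 2·x - 8
The degree is now < 2, so this is the remainder. Hence a · b ≡ 2·x - 8 in Q[x]/(f).

Final answer: a · b ≡ 2·x - 8 (mod f(x))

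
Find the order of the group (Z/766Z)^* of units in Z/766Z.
|(Z/766Z)^*| = 382

(Z/766Z)^* consists of the classes a with gcd(a, 766) = 1, so its order is φ(766). φ is multiplicative, with φ(p^e) = p^e − p^(e−1). Factorise 766 = 2 · 383. Then
  φ(766) = (2 − 1) · (383 − 1) = 1 · 382 = 382.
Thus |(Z/766Z)^*| = 382.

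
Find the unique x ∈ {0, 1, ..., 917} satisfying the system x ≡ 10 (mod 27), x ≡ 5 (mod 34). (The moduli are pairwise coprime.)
The moduli 27, 34 are pairwise coprime, so by the CRT there is a unique solution mod 27·34 = 918.
Solve by successive substitution. Start with x ≡ 10 (mod 27).
  Combine with x ≡ 5 (mod 34): write x = 10 + 27·t and require 10 + 27·t ≡ 5 (mod 34), i.e. 27·t ≡ 5 − 10 ≡ 29 (mod 34). Since 27^(−1) ≡ 29 (mod 34), t ≡ 29·29 ≡ 25 (mod 34). So x ≡ 10 + 27·25 = 685 (mod 918).
Unique solution in [0, 918): x = 685.

Final answer: x ≡ 685 (mod 918); the representative in [0, 918) is 685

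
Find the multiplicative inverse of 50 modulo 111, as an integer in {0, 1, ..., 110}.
50^(−1) ≡ 20 (mod 111)

Apply the extended Euclidean algorithm to (111, 50), tracking rows (r, s, t) with s·111 + t·50 = r. Each division r_prev = q·r_cur + r_new produces the new row as (previous row) − q·(current row):
  row A: (111, 1, 0)   [1·111 + 0·50 = 111]
  row B: (50, 0, 1)   [0·111 + 1·50 = 50]
  111 = 2·50 + 11   → row C = row A − 2·row B = (11, 1, −2)   [check: 1·111 − 2·50 = 11]
  50 = 4·11 + 6   → row D = row B − 4·row C = (6, −4, 9)   [check: −4·111 + 9·50 = 6]
  11 = 1·6 + 5   → row E = row C − 1·row D = (5, 5, −11)   [check: 5·111 − 11·50 = 5]
  6 = 1·5 + 1   → row F = row D − 1·row E = (1, −9, 20)   [check: −9·111 + 20·50 = 1]
  5 = 5·1 + 0   → remainder 0, stop. gcd = 1 (last nonzero row F).
The gcd is 1, so 50 is invertible mod 111. The last nonzero row gives −9·111 + 20·50 = 1, so t = 20. So 50^(−1) ≡ 20 (mod 111). Verify: 50 · 20 = 1000 ≡ 1 (mod 111). ✓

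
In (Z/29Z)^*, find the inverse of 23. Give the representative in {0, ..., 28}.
Apply the extended Euclidean algorithm to (29, 23), tracking rows (r, s, t) with s·29 + t·23 = r. Each division r_prev = q·r_cur + r_new produces the new row as (previous row) − q·(current row):
  row A: (29, 1, 0)   [1·29 + 0·23 = 29]
  row B: (23, 0, 1)   [0·29 + 1·23 = 23]
  29 = 1·23 + 6   → row C = row A − 1·row B = (6, 1, −1)   [check: 1·29 − 1·23 = 6]
  23 = 3·6 + 5   → row D = row B − 3·row C = (5, −3, 4)   [check: −3·29 + 4·23 = 5]
  6 = 1·5 + 1   → row E = row C − 1·row D = (1, 4, −5)   [check: 4·29 − 5·23 = 1]
  5 = 5·1 + 0   → remainder 0, stop. gcd = 1 (last nonzero row E).
The gcd is 1, so 23 is invertible mod 29. The last nonzero row gives 4·29 − 5·23 = 1, so t = −5. So 23^(−1) ≡ −5 ≡ 24 (mod 29). Verify: 23 · 24 = 552 ≡ 1 (mod 29). ✓

Final answer: 23^(−1) ≡ 24 (mod 29)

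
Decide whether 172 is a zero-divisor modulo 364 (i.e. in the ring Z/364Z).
YES

gcd(172, 364) = 4 > 1, so 172 is not a unit in Z/364Z. In Z/nZ every nonzero non-unit is a zero-divisor: explicitly, take b = 364/gcd = 91 ≠ 0 (mod 364); then 172·91 = 15652 = 43·364, i.e. 172·91 ≡ 0 (mod 364). So 172 is a zero-divisor.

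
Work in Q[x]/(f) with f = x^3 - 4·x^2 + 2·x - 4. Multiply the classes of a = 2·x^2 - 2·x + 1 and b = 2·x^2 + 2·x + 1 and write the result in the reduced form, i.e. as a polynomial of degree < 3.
First multiply in Q[x] without reducing: a · b = 4·x^4 + 1. Now divide by f(x) = x^3 - 4·x^2 + 2·x - 4, eliminating the leading term at each step:
  leading term 4·x^4: subtract (4·x)·f(x) = 4·x^4 - 16·x^3 + 8·x^2 - 16·x, leaving 16·x^3 - 8·x^2 + 16·x + 1
  leading term 16·x^3: subtract (16)·f(x) = 16·x^3 - 64·x^2 + 32·x - 64, leaving 56·x^2 - 16·x + 65
The degree is now < 3, so this is the remainder. Hence a · b ≡ 56·x^2 - 16·x + 65 in Q[x]/(f).

Final answer: a · b ≡ 56·x^2 - 16·x + 65 (mod f(x))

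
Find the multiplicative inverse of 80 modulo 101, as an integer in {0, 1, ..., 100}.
Apply the extended Euclidean algorithm to (101, 80), tracking rows (r, s, t) with s·101 + t·80 = r. Each division r_prev = q·r_cur + r_new produces the new row as (previous row) − q·(current row):
  row A: (101, 1, 0)   [1·101 + 0·80 = 101]
  row B: (80, 0, 1)   [0·101 + 1·80 = 80]
  101 = 1·80 + 21   → row C = row A − 1·row B = (21, 1, −1)   [check: 1·101 − 1·80 = 21]
  80 = 3·21 + 17   → row D = row B − 3·row C = (17, −3, 4)   [check: −3·101 + 4·80 = 17]
  21 = 1·17 + 4   → row E = row C − 1·row D = (4, 4, −5)   [check: 4·101 − 5·80 = 4]
  17 = 4·4 + 1   → row F = row D − 4·row E = (1, −19, 24)   [check: −19·101 + 24·80 = 1]
  4 = 4·1 + 0   → remainder 0, stop. gcd = 1 (last nonzero row F).
The gcd is 1, so 80 is invertible mod 101. The last nonzero row gives −19·101 + 24·80 = 1, so t = 24. So 80^(−1) ≡ 24 (mod 101). Verify: 80 · 24 = 1920 ≡ 1 (mod 101). ✓

Final answer: 80^(−1) ≡ 24 (mod 101)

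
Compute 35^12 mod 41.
Use repeated squaring. Binary(12) = 1100. Walk through the bits of the exponent 12 left-to-right: at each bit after the leading one, square the running value, then multiply by 35 if the bit is 1 (always reducing mod 41):
  bit 1 = 1 (leading): start with 35.
  bit 2 = 1: square 35^2 = 1225 ≡ 36; bit is 1, so multiply 36·35 = 1260 ≡ 30 (mod 41).
  bit 3 = 0: square 30^2 = 900 ≡ 39 (mod 41).
  bit 4 = 0: square 39^2 = 1521 ≡ 4 (mod 41).
Final value: 35^12 ≡ 4 (mod 41).

Final answer: 4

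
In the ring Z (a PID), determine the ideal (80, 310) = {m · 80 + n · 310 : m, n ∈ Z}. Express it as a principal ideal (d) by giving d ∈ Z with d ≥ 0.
(80, 310) = (10); d = 10

In the PID Z, (a, b) is generated by gcd(a, b). Compute gcd(310, 80) with the extended Euclidean algorithm, tracking rows (r, s, t) with s·310 + t·80 = r:
  row A: (310, 1, 0)   [1·310 + 0·80 = 310]
  row B: (80, 0, 1)   [0·310 + 1·80 = 80]
  310 = 3·80 + 70   → row C = row A − 3·row B = (70, 1, −3)   [check: 1·310 − 3·80 = 70]
  80 = 1·70 + 10   → row D = row B − 1·row C = (10, −1, 4)   [check: −1·310 + 4·80 = 10]
  70 = 7·10 + 0   → remainder 0, stop. gcd = 10 (last nonzero row D).
So gcd(80, 310) = 10, with Bézout identity −1·310 + 4·80 = 10. Containment (⊇): the Bézout identity exhibits 10 as an element of (80, 310), giving (10) ⊆ (80, 310). Containment (⊆): since 10 | 80 and 10 | 310 (80 = 10·8, 310 = 10·31), every Z-linear combination of 80 and 310 is divisible by 10, so (80, 310) ⊆ (10). Therefore (80, 310) = (10), d = 10.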